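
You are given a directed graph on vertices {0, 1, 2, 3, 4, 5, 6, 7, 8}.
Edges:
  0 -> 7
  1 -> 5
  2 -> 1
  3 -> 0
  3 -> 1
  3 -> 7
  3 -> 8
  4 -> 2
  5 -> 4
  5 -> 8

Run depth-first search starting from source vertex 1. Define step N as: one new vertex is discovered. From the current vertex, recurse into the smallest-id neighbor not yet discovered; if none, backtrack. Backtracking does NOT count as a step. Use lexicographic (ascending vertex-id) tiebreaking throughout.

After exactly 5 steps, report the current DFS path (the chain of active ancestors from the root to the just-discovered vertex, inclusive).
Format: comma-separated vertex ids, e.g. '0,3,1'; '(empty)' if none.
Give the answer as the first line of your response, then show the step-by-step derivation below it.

1,5,8

step 1: discover 1; path=1; order=1
step 2: discover 5; path=1>5; order=1,5
step 3: discover 4; path=1>5>4; order=1,5,4
step 4: discover 2; path=1>5>4>2; order=1,5,4,2
step 5: discover 8; path=1>5>8; order=1,5,4,2,8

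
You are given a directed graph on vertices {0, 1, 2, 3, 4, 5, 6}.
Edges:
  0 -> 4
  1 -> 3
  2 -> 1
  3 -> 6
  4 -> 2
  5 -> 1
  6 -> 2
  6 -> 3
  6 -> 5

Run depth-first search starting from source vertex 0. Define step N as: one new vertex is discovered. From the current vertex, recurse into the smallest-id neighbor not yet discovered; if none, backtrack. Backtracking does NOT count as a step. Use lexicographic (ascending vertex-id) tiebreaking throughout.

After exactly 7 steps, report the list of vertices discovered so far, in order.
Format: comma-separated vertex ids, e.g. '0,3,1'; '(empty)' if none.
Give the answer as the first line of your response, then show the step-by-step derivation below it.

0,4,2,1,3,6,5

step 1: discover 0; path=0; order=0
step 2: discover 4; path=0>4; order=0,4
step 3: discover 2; path=0>4>2; order=0,4,2
step 4: discover 1; path=0>4>2>1; order=0,4,2,1
step 5: discover 3; path=0>4>2>1>3; order=0,4,2,1,3
step 6: discover 6; path=0>4>2>1>3>6; order=0,4,2,1,3,6
step 7: discover 5; path=0>4>2>1>3>6>5; order=0,4,2,1,3,6,5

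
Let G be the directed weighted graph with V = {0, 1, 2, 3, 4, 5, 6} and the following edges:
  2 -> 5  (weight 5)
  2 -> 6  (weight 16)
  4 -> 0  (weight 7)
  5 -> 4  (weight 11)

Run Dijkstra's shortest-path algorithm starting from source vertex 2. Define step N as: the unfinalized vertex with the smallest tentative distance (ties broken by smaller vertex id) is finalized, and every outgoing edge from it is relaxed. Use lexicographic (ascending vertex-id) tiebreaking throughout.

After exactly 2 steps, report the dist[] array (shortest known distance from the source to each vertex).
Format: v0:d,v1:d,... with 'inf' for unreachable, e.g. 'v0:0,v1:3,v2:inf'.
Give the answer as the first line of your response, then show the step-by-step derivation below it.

v0:inf,v1:inf,v2:0,v3:inf,v4:16,v5:5,v6:16

step 1: dist = v0:inf,v1:inf,v2:0,v3:inf,v4:inf,v5:5,v6:16
step 2: dist = v0:inf,v1:inf,v2:0,v3:inf,v4:16,v5:5,v6:16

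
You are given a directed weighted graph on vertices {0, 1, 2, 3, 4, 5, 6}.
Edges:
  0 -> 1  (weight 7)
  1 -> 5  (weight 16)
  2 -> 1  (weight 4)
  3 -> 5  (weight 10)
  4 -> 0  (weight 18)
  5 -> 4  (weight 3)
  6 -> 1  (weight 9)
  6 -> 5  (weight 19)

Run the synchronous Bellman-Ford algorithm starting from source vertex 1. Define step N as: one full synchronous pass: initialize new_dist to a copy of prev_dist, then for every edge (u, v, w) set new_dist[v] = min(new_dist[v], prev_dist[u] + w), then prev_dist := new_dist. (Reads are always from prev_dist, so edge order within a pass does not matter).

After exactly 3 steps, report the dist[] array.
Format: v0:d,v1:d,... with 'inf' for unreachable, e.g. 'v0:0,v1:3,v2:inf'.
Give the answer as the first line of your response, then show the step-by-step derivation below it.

v0:37,v1:0,v2:inf,v3:inf,v4:19,v5:16,v6:inf

step 1: dist = v0:inf,v1:0,v2:inf,v3:inf,v4:inf,v5:16,v6:inf
step 2: dist = v0:inf,v1:0,v2:inf,v3:inf,v4:19,v5:16,v6:inf
step 3: dist = v0:37,v1:0,v2:inf,v3:inf,v4:19,v5:16,v6:inf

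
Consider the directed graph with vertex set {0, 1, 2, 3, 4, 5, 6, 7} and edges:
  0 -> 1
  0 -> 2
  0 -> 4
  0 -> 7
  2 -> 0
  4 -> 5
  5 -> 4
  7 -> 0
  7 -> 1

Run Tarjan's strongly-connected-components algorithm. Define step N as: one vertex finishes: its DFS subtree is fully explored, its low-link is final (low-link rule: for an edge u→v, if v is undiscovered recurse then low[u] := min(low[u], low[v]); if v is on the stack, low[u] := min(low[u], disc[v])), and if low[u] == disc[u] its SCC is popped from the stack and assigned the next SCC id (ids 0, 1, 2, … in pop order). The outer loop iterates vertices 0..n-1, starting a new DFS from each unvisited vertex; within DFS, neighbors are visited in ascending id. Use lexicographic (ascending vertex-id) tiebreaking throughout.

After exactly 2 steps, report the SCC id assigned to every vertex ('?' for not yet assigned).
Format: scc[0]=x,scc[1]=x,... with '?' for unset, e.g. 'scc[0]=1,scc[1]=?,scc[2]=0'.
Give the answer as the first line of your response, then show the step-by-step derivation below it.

scc[0]=?,scc[1]=0,scc[2]=?,scc[3]=?,scc[4]=?,scc[5]=?,scc[6]=?,scc[7]=?

step 1: low=(low[0]=0,low[1]=1,low[2]=?,low[3]=?,low[4]=?,low[5]=?,low[6]=?,low[7]=?); scc=(scc[0]=?,scc[1]=0,scc[2]=?,scc[3]=?,scc[4]=?,scc[5]=?,scc[6]=?,scc[7]=?)
step 2: low=(low[0]=0,low[1]=1,low[2]=0,low[3]=?,low[4]=?,low[5]=?,low[6]=?,low[7]=?); scc=(scc[0]=?,scc[1]=0,scc[2]=?,scc[3]=?,scc[4]=?,scc[5]=?,scc[6]=?,scc[7]=?)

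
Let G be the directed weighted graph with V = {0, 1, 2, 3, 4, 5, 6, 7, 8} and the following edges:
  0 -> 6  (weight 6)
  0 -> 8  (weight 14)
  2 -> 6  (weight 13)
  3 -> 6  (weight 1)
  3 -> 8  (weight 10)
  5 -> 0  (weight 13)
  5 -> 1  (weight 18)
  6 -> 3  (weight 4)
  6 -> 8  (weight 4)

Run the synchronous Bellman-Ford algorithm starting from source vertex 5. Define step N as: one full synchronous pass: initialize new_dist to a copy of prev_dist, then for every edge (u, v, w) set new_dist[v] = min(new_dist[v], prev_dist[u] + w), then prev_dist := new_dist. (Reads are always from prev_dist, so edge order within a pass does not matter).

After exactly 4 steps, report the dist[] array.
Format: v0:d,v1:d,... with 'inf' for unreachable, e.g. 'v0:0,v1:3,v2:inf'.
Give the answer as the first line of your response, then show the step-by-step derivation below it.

v0:13,v1:18,v2:inf,v3:23,v4:inf,v5:0,v6:19,v7:inf,v8:23

step 1: dist = v0:13,v1:18,v2:inf,v3:inf,v4:inf,v5:0,v6:inf,v7:inf,v8:inf
step 2: dist = v0:13,v1:18,v2:inf,v3:inf,v4:inf,v5:0,v6:19,v7:inf,v8:27
step 3: dist = v0:13,v1:18,v2:inf,v3:23,v4:inf,v5:0,v6:19,v7:inf,v8:23
step 4: dist = v0:13,v1:18,v2:inf,v3:23,v4:inf,v5:0,v6:19,v7:inf,v8:23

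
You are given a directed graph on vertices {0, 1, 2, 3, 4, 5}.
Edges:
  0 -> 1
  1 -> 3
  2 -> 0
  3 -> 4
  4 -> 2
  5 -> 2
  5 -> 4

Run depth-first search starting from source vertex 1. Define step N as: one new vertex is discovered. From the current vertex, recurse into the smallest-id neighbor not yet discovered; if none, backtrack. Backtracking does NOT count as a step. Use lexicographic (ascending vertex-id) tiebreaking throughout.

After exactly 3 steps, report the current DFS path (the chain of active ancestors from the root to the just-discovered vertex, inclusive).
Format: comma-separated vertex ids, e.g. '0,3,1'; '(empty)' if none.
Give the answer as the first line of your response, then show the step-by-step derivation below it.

1,3,4

step 1: discover 1; path=1; order=1
step 2: discover 3; path=1>3; order=1,3
step 3: discover 4; path=1>3>4; order=1,3,4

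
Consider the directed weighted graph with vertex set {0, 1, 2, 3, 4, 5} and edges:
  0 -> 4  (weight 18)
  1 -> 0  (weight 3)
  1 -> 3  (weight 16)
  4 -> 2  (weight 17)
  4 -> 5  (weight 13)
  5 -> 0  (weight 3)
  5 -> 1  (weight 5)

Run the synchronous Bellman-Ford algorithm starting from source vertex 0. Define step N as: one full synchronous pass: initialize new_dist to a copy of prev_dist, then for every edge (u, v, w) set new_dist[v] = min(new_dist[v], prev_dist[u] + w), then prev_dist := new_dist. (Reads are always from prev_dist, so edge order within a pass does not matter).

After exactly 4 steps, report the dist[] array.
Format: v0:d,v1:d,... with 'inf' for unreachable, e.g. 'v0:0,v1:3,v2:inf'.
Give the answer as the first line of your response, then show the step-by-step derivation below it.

v0:0,v1:36,v2:35,v3:52,v4:18,v5:31

step 1: dist = v0:0,v1:inf,v2:inf,v3:inf,v4:18,v5:inf
step 2: dist = v0:0,v1:inf,v2:35,v3:inf,v4:18,v5:31
step 3: dist = v0:0,v1:36,v2:35,v3:inf,v4:18,v5:31
step 4: dist = v0:0,v1:36,v2:35,v3:52,v4:18,v5:31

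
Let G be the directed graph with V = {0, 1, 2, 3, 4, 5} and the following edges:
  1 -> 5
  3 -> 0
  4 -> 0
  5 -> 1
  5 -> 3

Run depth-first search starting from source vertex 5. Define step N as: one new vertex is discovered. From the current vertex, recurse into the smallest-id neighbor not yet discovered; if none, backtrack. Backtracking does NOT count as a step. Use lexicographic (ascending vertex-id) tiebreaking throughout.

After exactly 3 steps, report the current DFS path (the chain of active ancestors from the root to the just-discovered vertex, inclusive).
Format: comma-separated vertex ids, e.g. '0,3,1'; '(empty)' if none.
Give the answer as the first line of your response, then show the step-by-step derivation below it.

5,3

step 1: discover 5; path=5; order=5
step 2: discover 1; path=5>1; order=5,1
step 3: discover 3; path=5>3; order=5,1,3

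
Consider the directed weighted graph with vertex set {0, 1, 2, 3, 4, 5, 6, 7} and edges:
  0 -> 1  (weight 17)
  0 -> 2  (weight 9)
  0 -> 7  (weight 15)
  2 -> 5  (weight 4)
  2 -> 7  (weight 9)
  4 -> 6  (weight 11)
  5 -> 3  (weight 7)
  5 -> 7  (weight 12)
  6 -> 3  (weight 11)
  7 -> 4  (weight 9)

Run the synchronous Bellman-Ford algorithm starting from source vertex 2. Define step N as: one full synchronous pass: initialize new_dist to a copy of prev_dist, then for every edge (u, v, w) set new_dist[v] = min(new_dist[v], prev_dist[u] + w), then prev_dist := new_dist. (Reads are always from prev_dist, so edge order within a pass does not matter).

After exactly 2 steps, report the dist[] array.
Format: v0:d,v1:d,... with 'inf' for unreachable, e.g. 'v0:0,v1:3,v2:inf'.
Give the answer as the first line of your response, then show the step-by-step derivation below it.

v0:inf,v1:inf,v2:0,v3:11,v4:18,v5:4,v6:inf,v7:9

step 1: dist = v0:inf,v1:inf,v2:0,v3:inf,v4:inf,v5:4,v6:inf,v7:9
step 2: dist = v0:inf,v1:inf,v2:0,v3:11,v4:18,v5:4,v6:inf,v7:9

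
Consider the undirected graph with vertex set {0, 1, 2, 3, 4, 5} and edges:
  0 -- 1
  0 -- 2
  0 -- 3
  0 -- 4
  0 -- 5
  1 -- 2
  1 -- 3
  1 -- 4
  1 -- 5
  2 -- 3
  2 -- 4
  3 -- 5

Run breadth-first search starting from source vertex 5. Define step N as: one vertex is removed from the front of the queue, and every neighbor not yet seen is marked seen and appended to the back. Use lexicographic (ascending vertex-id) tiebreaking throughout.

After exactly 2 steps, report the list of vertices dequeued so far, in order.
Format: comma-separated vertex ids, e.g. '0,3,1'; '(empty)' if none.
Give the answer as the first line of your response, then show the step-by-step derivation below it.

5,0

step 1: dequeue 5; queue=[0,1,3]; order=5
step 2: dequeue 0; queue=[1,3,2,4]; order=5,0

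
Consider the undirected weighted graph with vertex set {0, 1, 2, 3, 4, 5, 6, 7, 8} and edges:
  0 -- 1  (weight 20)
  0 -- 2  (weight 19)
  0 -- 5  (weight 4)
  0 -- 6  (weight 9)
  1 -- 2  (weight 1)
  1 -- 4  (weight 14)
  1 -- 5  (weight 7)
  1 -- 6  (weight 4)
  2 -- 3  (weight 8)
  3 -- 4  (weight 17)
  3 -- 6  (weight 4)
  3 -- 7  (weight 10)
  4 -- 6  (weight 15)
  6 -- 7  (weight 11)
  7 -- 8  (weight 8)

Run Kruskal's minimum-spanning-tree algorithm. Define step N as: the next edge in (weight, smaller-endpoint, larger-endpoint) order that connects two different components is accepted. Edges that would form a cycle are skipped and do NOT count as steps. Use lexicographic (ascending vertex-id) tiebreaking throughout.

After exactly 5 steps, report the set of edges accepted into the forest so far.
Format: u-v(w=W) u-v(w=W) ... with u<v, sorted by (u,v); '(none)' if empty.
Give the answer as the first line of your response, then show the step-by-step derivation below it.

0-5(w=4) 1-2(w=1) 1-5(w=7) 1-6(w=4) 3-6(w=4)

step 1: add edge 1-2 (w=1); MST = {1-2(w=1)}
step 2: add edge 0-5 (w=4); MST = {0-5(w=4) 1-2(w=1)}
step 3: add edge 1-6 (w=4); MST = {0-5(w=4) 1-2(w=1) 1-6(w=4)}
step 4: add edge 3-6 (w=4); MST = {0-5(w=4) 1-2(w=1) 1-6(w=4) 3-6(w=4)}
step 5: add edge 1-5 (w=7); MST = {0-5(w=4) 1-2(w=1) 1-5(w=7) 1-6(w=4) 3-6(w=4)}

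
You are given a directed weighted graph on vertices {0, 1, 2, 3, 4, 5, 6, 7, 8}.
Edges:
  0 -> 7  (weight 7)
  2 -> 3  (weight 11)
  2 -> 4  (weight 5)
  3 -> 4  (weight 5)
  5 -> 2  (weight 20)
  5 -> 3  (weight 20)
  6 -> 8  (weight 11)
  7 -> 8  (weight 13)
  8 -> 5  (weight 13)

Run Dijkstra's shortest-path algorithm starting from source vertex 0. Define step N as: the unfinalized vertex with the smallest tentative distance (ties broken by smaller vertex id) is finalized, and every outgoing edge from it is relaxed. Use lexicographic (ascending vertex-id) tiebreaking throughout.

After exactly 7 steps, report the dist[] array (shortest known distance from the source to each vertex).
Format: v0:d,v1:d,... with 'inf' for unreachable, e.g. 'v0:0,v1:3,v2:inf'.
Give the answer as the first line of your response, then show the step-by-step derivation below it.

v0:0,v1:inf,v2:53,v3:53,v4:58,v5:33,v6:inf,v7:7,v8:20

step 1: dist = v0:0,v1:inf,v2:inf,v3:inf,v4:inf,v5:inf,v6:inf,v7:7,v8:inf
step 2: dist = v0:0,v1:inf,v2:inf,v3:inf,v4:inf,v5:inf,v6:inf,v7:7,v8:20
step 3: dist = v0:0,v1:inf,v2:inf,v3:inf,v4:inf,v5:33,v6:inf,v7:7,v8:20
step 4: dist = v0:0,v1:inf,v2:53,v3:53,v4:inf,v5:33,v6:inf,v7:7,v8:20
step 5: dist = v0:0,v1:inf,v2:53,v3:53,v4:58,v5:33,v6:inf,v7:7,v8:20
step 6: dist = v0:0,v1:inf,v2:53,v3:53,v4:58,v5:33,v6:inf,v7:7,v8:20
step 7: dist = v0:0,v1:inf,v2:53,v3:53,v4:58,v5:33,v6:inf,v7:7,v8:20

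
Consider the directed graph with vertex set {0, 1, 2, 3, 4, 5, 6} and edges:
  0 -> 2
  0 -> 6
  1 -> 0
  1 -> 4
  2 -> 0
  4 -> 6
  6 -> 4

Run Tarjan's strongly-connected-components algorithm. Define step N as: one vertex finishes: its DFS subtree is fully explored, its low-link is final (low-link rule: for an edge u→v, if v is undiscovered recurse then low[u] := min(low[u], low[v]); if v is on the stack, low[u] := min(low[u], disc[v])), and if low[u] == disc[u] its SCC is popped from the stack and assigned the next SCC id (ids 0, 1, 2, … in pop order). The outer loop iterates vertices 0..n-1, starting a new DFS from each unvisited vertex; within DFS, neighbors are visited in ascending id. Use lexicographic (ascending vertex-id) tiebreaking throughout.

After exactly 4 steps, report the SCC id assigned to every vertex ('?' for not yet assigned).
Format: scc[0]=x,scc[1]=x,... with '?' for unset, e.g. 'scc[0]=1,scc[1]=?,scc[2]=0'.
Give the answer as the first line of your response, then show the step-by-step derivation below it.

scc[0]=1,scc[1]=?,scc[2]=1,scc[3]=?,scc[4]=0,scc[5]=?,scc[6]=0

step 1: low=(low[0]=0,low[1]=?,low[2]=0,low[3]=?,low[4]=?,low[5]=?,low[6]=?); scc=(scc[0]=?,scc[1]=?,scc[2]=?,scc[3]=?,scc[4]=?,scc[5]=?,scc[6]=?)
step 2: low=(low[0]=0,low[1]=?,low[2]=0,low[3]=?,low[4]=2,low[5]=?,low[6]=2); scc=(scc[0]=?,scc[1]=?,scc[2]=?,scc[3]=?,scc[4]=?,scc[5]=?,scc[6]=?)
step 3: low=(low[0]=0,low[1]=?,low[2]=0,low[3]=?,low[4]=2,low[5]=?,low[6]=2); scc=(scc[0]=?,scc[1]=?,scc[2]=?,scc[3]=?,scc[4]=0,scc[5]=?,scc[6]=0)
step 4: low=(low[0]=0,low[1]=?,low[2]=0,low[3]=?,low[4]=2,low[5]=?,low[6]=2); scc=(scc[0]=1,scc[1]=?,scc[2]=1,scc[3]=?,scc[4]=0,scc[5]=?,scc[6]=0)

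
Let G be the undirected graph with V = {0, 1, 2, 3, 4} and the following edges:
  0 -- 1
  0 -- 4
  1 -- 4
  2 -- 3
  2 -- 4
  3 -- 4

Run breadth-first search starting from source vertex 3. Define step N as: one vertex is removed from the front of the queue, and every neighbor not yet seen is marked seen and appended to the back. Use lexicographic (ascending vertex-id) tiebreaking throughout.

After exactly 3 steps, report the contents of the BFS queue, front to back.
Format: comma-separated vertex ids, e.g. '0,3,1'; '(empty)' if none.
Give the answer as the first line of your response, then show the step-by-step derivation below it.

0,1

step 1: dequeue 3; queue=[2,4]; order=3
step 2: dequeue 2; queue=[4]; order=3,2
step 3: dequeue 4; queue=[0,1]; order=3,2,4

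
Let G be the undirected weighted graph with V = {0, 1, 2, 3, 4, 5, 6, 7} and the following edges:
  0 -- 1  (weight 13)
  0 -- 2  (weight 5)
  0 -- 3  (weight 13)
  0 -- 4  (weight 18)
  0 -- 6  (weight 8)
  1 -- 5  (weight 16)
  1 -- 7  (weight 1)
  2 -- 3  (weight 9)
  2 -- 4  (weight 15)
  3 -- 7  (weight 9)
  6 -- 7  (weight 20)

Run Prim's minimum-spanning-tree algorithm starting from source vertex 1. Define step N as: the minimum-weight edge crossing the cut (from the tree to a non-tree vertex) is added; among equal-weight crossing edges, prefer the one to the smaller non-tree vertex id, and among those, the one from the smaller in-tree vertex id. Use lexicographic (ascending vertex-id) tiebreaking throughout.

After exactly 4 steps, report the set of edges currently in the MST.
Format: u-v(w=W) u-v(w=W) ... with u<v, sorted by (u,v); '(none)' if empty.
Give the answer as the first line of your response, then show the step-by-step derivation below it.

0-2(w=5) 1-7(w=1) 2-3(w=9) 3-7(w=9)

step 1: add edge 1-7 (w=1); MST = {1-7(w=1)}
step 2: add edge 3-7 (w=9); MST = {1-7(w=1) 3-7(w=9)}
step 3: add edge 2-3 (w=9); MST = {1-7(w=1) 2-3(w=9) 3-7(w=9)}
step 4: add edge 0-2 (w=5); MST = {0-2(w=5) 1-7(w=1) 2-3(w=9) 3-7(w=9)}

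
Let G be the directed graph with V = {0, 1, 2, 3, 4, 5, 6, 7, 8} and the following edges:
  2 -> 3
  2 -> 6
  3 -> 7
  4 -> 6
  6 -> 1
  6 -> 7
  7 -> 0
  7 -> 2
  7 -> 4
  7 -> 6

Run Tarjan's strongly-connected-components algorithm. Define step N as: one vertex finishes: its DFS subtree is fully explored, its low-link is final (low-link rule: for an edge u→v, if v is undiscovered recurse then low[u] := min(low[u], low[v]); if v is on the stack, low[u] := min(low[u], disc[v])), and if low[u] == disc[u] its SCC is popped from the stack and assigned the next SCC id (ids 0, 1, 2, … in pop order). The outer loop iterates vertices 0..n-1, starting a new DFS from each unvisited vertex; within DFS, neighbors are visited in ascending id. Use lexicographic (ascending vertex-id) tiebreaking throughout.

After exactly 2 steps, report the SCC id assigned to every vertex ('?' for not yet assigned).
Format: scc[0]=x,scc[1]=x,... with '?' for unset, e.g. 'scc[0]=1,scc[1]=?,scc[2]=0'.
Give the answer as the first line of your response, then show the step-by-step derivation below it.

scc[0]=0,scc[1]=1,scc[2]=?,scc[3]=?,scc[4]=?,scc[5]=?,scc[6]=?,scc[7]=?,scc[8]=?

step 1: low=(low[0]=0,low[1]=?,low[2]=?,low[3]=?,low[4]=?,low[5]=?,low[6]=?,low[7]=?,low[8]=?); scc=(scc[0]=0,scc[1]=?,scc[2]=?,scc[3]=?,scc[4]=?,scc[5]=?,scc[6]=?,scc[7]=?,scc[8]=?)
step 2: low=(low[0]=0,low[1]=1,low[2]=?,low[3]=?,low[4]=?,low[5]=?,low[6]=?,low[7]=?,low[8]=?); scc=(scc[0]=0,scc[1]=1,scc[2]=?,scc[3]=?,scc[4]=?,scc[5]=?,scc[6]=?,scc[7]=?,scc[8]=?)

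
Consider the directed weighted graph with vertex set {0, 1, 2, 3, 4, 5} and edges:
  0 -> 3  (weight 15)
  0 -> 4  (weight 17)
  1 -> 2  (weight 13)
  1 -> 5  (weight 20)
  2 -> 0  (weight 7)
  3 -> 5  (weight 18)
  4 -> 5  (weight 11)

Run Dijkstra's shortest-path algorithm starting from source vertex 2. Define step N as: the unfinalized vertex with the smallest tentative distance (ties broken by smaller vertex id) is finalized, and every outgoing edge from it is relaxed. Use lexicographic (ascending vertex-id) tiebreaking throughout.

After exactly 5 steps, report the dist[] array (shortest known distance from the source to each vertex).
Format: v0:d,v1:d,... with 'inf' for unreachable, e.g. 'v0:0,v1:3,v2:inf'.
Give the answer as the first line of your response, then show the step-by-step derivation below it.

v0:7,v1:inf,v2:0,v3:22,v4:24,v5:35

step 1: dist = v0:7,v1:inf,v2:0,v3:inf,v4:inf,v5:inf
step 2: dist = v0:7,v1:inf,v2:0,v3:22,v4:24,v5:inf
step 3: dist = v0:7,v1:inf,v2:0,v3:22,v4:24,v5:40
step 4: dist = v0:7,v1:inf,v2:0,v3:22,v4:24,v5:35
step 5: dist = v0:7,v1:inf,v2:0,v3:22,v4:24,v5:35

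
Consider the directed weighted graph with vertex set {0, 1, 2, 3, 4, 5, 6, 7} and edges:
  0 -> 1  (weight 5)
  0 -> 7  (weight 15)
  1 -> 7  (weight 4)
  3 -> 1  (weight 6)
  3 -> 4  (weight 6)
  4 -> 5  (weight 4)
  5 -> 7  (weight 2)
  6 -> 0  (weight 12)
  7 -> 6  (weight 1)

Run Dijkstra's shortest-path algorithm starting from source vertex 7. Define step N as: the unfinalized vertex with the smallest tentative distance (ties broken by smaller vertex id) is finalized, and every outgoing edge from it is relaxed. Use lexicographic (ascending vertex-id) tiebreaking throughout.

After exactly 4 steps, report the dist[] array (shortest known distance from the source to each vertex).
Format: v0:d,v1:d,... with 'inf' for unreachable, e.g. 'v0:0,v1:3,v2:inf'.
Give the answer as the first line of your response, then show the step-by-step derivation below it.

v0:13,v1:18,v2:inf,v3:inf,v4:inf,v5:inf,v6:1,v7:0

step 1: dist = v0:inf,v1:inf,v2:inf,v3:inf,v4:inf,v5:inf,v6:1,v7:0
step 2: dist = v0:13,v1:inf,v2:inf,v3:inf,v4:inf,v5:inf,v6:1,v7:0
step 3: dist = v0:13,v1:18,v2:inf,v3:inf,v4:inf,v5:inf,v6:1,v7:0
step 4: dist = v0:13,v1:18,v2:inf,v3:inf,v4:inf,v5:inf,v6:1,v7:0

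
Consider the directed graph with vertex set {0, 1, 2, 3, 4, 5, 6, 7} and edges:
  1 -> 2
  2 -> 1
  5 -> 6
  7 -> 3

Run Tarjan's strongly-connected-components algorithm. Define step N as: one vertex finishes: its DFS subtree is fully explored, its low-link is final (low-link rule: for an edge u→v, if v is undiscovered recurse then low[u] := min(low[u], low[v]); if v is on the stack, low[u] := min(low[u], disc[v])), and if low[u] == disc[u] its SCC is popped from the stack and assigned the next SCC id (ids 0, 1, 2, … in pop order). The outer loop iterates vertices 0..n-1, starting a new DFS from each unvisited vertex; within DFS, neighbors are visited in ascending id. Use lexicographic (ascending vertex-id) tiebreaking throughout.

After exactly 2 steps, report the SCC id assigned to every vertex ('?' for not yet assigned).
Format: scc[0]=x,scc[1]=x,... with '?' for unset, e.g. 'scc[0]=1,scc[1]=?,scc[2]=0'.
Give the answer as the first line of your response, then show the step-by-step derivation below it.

scc[0]=0,scc[1]=?,scc[2]=?,scc[3]=?,scc[4]=?,scc[5]=?,scc[6]=?,scc[7]=?

step 1: low=(low[0]=0,low[1]=?,low[2]=?,low[3]=?,low[4]=?,low[5]=?,low[6]=?,low[7]=?); scc=(scc[0]=0,scc[1]=?,scc[2]=?,scc[3]=?,scc[4]=?,scc[5]=?,scc[6]=?,scc[7]=?)
step 2: low=(low[0]=0,low[1]=1,low[2]=1,low[3]=?,low[4]=?,low[5]=?,low[6]=?,low[7]=?); scc=(scc[0]=0,scc[1]=?,scc[2]=?,scc[3]=?,scc[4]=?,scc[5]=?,scc[6]=?,scc[7]=?)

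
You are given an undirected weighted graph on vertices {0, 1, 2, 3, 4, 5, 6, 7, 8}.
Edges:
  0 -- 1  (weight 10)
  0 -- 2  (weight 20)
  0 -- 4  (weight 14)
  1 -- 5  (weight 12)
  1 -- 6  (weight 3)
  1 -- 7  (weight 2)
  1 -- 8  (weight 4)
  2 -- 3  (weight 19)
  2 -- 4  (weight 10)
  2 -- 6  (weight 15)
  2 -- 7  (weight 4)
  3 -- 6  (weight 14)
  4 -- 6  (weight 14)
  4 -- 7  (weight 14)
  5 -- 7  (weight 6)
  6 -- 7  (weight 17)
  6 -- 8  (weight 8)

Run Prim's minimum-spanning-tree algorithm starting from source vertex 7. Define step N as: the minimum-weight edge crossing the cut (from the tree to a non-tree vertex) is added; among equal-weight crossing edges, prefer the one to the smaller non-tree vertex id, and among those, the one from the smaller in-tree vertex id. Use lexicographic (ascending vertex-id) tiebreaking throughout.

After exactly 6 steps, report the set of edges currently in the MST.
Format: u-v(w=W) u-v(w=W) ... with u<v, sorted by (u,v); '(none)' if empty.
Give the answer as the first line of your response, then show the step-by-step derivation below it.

0-1(w=10) 1-6(w=3) 1-7(w=2) 1-8(w=4) 2-7(w=4) 5-7(w=6)

step 1: add edge 1-7 (w=2); MST = {1-7(w=2)}
step 2: add edge 1-6 (w=3); MST = {1-6(w=3) 1-7(w=2)}
step 3: add edge 2-7 (w=4); MST = {1-6(w=3) 1-7(w=2) 2-7(w=4)}
step 4: add edge 1-8 (w=4); MST = {1-6(w=3) 1-7(w=2) 1-8(w=4) 2-7(w=4)}
step 5: add edge 5-7 (w=6); MST = {1-6(w=3) 1-7(w=2) 1-8(w=4) 2-7(w=4) 5-7(w=6)}
step 6: add edge 0-1 (w=10); MST = {0-1(w=10) 1-6(w=3) 1-7(w=2) 1-8(w=4) 2-7(w=4) 5-7(w=6)}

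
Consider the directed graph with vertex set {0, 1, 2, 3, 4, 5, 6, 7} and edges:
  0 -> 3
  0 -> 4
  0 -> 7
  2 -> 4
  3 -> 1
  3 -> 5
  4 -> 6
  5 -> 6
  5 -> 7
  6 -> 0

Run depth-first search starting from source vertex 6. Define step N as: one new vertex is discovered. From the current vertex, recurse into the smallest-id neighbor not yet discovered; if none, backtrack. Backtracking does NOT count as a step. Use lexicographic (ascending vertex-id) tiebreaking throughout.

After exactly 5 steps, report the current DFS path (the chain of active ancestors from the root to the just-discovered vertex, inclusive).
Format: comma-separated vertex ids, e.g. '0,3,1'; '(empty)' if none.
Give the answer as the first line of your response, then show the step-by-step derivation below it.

6,0,3,5

step 1: discover 6; path=6; order=6
step 2: discover 0; path=6>0; order=6,0
step 3: discover 3; path=6>0>3; order=6,0,3
step 4: discover 1; path=6>0>3>1; order=6,0,3,1
step 5: discover 5; path=6>0>3>5; order=6,0,3,1,5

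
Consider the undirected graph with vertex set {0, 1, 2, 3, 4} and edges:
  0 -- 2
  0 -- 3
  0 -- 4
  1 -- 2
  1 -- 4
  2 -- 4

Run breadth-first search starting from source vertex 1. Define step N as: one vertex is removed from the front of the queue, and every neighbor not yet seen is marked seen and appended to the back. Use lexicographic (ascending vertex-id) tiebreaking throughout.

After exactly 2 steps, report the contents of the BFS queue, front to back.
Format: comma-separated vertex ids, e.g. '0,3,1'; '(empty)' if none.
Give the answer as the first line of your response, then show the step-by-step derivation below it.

4,0

step 1: dequeue 1; queue=[2,4]; order=1
step 2: dequeue 2; queue=[4,0]; order=1,2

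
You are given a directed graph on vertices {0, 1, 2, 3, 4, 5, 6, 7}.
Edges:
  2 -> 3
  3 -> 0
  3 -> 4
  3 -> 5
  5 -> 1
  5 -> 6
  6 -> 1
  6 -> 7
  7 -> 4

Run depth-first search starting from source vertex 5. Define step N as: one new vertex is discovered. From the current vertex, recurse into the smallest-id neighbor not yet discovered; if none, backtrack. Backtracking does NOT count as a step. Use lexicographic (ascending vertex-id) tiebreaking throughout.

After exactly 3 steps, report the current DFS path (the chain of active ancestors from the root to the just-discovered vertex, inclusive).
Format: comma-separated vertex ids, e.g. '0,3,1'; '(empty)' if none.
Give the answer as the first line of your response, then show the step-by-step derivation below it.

5,6

step 1: discover 5; path=5; order=5
step 2: discover 1; path=5>1; order=5,1
step 3: discover 6; path=5>6; order=5,1,6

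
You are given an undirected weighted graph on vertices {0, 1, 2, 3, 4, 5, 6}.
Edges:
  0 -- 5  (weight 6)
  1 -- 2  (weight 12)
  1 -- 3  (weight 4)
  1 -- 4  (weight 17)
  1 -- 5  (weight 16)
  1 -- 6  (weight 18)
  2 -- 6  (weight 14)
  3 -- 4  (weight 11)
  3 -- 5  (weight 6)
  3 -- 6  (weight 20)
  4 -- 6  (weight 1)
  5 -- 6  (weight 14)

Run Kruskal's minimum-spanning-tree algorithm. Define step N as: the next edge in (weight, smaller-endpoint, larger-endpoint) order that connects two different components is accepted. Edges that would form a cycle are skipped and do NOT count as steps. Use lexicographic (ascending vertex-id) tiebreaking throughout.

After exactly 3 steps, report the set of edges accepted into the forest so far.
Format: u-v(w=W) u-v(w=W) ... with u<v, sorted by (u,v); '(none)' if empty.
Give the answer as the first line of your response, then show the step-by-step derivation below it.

0-5(w=6) 1-3(w=4) 4-6(w=1)

step 1: add edge 4-6 (w=1); MST = {4-6(w=1)}
step 2: add edge 1-3 (w=4); MST = {1-3(w=4) 4-6(w=1)}
step 3: add edge 0-5 (w=6); MST = {0-5(w=6) 1-3(w=4) 4-6(w=1)}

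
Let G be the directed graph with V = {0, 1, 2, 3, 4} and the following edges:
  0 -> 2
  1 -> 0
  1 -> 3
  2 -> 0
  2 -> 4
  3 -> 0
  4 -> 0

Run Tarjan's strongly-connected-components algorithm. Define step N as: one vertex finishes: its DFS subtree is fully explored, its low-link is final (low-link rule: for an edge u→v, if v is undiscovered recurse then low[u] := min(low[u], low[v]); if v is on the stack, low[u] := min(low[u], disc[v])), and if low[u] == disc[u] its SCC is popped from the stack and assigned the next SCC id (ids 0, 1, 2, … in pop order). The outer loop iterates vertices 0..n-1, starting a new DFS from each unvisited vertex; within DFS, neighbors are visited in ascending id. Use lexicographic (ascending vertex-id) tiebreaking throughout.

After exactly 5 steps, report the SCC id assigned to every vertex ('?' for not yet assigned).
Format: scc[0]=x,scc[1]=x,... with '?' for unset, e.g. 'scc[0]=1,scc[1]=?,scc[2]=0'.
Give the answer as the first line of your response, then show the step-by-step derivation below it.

scc[0]=0,scc[1]=2,scc[2]=0,scc[3]=1,scc[4]=0

step 1: low=(low[0]=0,low[1]=?,low[2]=0,low[3]=?,low[4]=0); scc=(scc[0]=?,scc[1]=?,scc[2]=?,scc[3]=?,scc[4]=?)
step 2: low=(low[0]=0,low[1]=?,low[2]=0,low[3]=?,low[4]=0); scc=(scc[0]=?,scc[1]=?,scc[2]=?,scc[3]=?,scc[4]=?)
step 3: low=(low[0]=0,low[1]=?,low[2]=0,low[3]=?,low[4]=0); scc=(scc[0]=0,scc[1]=?,scc[2]=0,scc[3]=?,scc[4]=0)
step 4: low=(low[0]=0,low[1]=3,low[2]=0,low[3]=4,low[4]=0); scc=(scc[0]=0,scc[1]=?,scc[2]=0,scc[3]=1,scc[4]=0)
step 5: low=(low[0]=0,low[1]=3,low[2]=0,low[3]=4,low[4]=0); scc=(scc[0]=0,scc[1]=2,scc[2]=0,scc[3]=1,scc[4]=0)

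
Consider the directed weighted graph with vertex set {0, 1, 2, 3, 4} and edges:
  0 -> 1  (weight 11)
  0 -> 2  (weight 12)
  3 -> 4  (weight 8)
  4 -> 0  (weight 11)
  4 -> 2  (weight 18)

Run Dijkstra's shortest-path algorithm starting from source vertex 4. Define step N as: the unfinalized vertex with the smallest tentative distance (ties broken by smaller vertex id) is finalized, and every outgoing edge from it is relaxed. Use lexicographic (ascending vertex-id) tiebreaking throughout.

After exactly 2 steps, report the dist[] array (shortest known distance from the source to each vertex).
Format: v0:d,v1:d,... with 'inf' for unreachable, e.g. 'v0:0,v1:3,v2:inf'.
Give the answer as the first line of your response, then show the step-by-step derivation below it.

v0:11,v1:22,v2:18,v3:inf,v4:0

step 1: dist = v0:11,v1:inf,v2:18,v3:inf,v4:0
step 2: dist = v0:11,v1:22,v2:18,v3:inf,v4:0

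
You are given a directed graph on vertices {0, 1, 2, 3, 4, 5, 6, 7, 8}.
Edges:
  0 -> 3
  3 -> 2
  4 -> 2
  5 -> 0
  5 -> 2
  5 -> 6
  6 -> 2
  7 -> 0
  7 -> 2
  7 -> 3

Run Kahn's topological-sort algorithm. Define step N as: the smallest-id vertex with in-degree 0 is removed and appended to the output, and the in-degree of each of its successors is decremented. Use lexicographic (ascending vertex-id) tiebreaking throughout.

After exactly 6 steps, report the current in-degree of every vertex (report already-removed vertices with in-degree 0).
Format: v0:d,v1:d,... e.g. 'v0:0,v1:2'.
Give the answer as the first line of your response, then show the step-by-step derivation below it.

v0:0,v1:0,v2:1,v3:0,v4:0,v5:0,v6:0,v7:0,v8:0

step 1: output 1; order=[1]; indeg=(2,0,5,2,0,0,1,0,0)
step 2: output 4; order=[1,4]; indeg=(2,0,4,2,0,0,1,0,0)
step 3: output 5; order=[1,4,5]; indeg=(1,0,3,2,0,0,0,0,0)
step 4: output 6; order=[1,4,5,6]; indeg=(1,0,2,2,0,0,0,0,0)
step 5: output 7; order=[1,4,5,6,7]; indeg=(0,0,1,1,0,0,0,0,0)
step 6: output 0; order=[1,4,5,6,7,0]; indeg=(0,0,1,0,0,0,0,0,0)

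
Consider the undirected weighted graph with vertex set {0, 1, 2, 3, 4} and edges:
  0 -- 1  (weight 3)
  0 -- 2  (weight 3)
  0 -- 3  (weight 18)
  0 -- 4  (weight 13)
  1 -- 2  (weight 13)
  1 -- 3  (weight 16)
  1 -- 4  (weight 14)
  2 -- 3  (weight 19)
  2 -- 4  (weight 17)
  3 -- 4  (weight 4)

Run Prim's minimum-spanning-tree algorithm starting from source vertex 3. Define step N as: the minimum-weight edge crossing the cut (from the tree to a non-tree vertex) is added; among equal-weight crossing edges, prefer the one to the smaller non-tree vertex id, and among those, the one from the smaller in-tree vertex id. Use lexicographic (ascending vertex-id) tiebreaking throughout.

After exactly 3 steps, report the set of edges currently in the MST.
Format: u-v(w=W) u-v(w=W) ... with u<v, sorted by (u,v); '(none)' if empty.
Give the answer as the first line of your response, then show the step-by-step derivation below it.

0-1(w=3) 0-4(w=13) 3-4(w=4)

step 1: add edge 3-4 (w=4); MST = {3-4(w=4)}
step 2: add edge 0-4 (w=13); MST = {0-4(w=13) 3-4(w=4)}
step 3: add edge 0-1 (w=3); MST = {0-1(w=3) 0-4(w=13) 3-4(w=4)}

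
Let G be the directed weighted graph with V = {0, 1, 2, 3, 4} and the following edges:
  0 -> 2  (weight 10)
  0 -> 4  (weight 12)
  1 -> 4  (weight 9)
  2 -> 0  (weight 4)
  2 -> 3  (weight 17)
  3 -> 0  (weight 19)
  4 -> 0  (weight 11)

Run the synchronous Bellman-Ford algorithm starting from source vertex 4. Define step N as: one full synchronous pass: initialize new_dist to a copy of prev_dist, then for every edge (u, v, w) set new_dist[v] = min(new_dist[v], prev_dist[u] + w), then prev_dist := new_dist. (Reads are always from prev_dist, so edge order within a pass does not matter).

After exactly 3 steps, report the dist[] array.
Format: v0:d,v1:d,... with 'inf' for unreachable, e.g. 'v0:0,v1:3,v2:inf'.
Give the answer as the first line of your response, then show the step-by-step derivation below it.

v0:11,v1:inf,v2:21,v3:38,v4:0

step 1: dist = v0:11,v1:inf,v2:inf,v3:inf,v4:0
step 2: dist = v0:11,v1:inf,v2:21,v3:inf,v4:0
step 3: dist = v0:11,v1:inf,v2:21,v3:38,v4:0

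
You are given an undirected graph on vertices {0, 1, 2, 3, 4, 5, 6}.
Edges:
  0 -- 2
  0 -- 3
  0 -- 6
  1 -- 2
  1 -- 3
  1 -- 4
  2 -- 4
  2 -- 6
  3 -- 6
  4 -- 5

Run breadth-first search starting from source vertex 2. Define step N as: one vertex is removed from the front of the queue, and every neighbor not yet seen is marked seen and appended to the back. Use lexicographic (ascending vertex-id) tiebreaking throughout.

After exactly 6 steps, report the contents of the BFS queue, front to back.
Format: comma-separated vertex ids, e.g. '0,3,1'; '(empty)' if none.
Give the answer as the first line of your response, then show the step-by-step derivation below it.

5

step 1: dequeue 2; queue=[0,1,4,6]; order=2
step 2: dequeue 0; queue=[1,4,6,3]; order=2,0
step 3: dequeue 1; queue=[4,6,3]; order=2,0,1
step 4: dequeue 4; queue=[6,3,5]; order=2,0,1,4
step 5: dequeue 6; queue=[3,5]; order=2,0,1,4,6
step 6: dequeue 3; queue=[5]; order=2,0,1,4,6,3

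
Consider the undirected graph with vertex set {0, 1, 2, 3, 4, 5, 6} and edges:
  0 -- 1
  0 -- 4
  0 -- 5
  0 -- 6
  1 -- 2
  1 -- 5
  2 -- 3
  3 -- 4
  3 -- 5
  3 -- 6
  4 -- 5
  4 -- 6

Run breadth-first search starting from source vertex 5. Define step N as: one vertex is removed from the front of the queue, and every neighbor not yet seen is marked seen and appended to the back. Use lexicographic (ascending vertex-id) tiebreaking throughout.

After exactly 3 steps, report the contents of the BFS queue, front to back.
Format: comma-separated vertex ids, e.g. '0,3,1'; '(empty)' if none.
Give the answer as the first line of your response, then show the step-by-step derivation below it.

3,4,6,2

step 1: dequeue 5; queue=[0,1,3,4]; order=5
step 2: dequeue 0; queue=[1,3,4,6]; order=5,0
step 3: dequeue 1; queue=[3,4,6,2]; order=5,0,1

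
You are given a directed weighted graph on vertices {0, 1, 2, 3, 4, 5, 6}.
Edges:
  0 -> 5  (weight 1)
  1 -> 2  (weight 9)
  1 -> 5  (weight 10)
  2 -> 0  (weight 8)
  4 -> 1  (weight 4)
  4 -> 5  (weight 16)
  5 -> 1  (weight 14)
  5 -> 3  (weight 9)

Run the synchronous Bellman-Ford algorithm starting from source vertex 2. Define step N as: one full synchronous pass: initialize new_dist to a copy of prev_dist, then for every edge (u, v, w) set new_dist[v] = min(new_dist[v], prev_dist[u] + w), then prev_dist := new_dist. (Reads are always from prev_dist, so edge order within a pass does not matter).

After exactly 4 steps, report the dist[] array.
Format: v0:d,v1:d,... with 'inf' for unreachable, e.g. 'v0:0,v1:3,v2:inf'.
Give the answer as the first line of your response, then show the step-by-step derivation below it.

v0:8,v1:23,v2:0,v3:18,v4:inf,v5:9,v6:inf

step 1: dist = v0:8,v1:inf,v2:0,v3:inf,v4:inf,v5:inf,v6:inf
step 2: dist = v0:8,v1:inf,v2:0,v3:inf,v4:inf,v5:9,v6:inf
step 3: dist = v0:8,v1:23,v2:0,v3:18,v4:inf,v5:9,v6:inf
step 4: dist = v0:8,v1:23,v2:0,v3:18,v4:inf,v5:9,v6:inf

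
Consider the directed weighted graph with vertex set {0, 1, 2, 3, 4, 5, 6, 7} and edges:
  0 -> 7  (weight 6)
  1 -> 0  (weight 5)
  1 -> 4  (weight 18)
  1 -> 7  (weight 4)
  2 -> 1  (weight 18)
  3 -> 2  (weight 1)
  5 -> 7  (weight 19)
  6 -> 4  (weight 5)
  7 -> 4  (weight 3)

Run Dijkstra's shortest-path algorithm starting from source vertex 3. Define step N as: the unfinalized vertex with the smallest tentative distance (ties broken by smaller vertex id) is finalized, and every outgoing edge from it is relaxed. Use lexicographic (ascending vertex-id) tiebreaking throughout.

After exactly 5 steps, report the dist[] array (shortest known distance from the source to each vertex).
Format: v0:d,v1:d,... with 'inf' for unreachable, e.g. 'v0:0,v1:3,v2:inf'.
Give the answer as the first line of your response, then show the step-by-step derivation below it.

v0:24,v1:19,v2:1,v3:0,v4:26,v5:inf,v6:inf,v7:23

step 1: dist = v0:inf,v1:inf,v2:1,v3:0,v4:inf,v5:inf,v6:inf,v7:inf
step 2: dist = v0:inf,v1:19,v2:1,v3:0,v4:inf,v5:inf,v6:inf,v7:inf
step 3: dist = v0:24,v1:19,v2:1,v3:0,v4:37,v5:inf,v6:inf,v7:23
step 4: dist = v0:24,v1:19,v2:1,v3:0,v4:26,v5:inf,v6:inf,v7:23
step 5: dist = v0:24,v1:19,v2:1,v3:0,v4:26,v5:inf,v6:inf,v7:23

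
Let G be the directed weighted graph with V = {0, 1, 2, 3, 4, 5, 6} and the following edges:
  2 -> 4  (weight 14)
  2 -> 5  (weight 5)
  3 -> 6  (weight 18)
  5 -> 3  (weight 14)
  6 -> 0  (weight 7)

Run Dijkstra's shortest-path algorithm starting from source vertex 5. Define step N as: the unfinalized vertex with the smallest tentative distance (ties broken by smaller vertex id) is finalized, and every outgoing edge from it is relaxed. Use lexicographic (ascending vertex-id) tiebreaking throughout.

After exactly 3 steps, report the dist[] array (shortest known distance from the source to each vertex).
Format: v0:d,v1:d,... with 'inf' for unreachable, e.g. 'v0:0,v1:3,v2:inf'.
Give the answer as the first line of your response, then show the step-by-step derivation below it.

v0:39,v1:inf,v2:inf,v3:14,v4:inf,v5:0,v6:32

step 1: dist = v0:inf,v1:inf,v2:inf,v3:14,v4:inf,v5:0,v6:inf
step 2: dist = v0:inf,v1:inf,v2:inf,v3:14,v4:inf,v5:0,v6:32
step 3: dist = v0:39,v1:inf,v2:inf,v3:14,v4:inf,v5:0,v6:32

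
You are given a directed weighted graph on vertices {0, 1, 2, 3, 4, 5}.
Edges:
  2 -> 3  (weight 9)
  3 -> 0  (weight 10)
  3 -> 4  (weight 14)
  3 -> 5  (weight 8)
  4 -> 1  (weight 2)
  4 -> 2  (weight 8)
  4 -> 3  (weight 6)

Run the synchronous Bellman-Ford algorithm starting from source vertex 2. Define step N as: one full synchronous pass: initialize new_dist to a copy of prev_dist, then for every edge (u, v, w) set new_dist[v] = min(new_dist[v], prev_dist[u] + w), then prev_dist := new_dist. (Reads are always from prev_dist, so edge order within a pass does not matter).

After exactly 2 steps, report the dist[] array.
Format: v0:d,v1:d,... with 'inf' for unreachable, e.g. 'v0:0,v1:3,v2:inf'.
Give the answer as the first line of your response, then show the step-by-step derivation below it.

v0:19,v1:inf,v2:0,v3:9,v4:23,v5:17

step 1: dist = v0:inf,v1:inf,v2:0,v3:9,v4:inf,v5:inf
step 2: dist = v0:19,v1:inf,v2:0,v3:9,v4:23,v5:17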